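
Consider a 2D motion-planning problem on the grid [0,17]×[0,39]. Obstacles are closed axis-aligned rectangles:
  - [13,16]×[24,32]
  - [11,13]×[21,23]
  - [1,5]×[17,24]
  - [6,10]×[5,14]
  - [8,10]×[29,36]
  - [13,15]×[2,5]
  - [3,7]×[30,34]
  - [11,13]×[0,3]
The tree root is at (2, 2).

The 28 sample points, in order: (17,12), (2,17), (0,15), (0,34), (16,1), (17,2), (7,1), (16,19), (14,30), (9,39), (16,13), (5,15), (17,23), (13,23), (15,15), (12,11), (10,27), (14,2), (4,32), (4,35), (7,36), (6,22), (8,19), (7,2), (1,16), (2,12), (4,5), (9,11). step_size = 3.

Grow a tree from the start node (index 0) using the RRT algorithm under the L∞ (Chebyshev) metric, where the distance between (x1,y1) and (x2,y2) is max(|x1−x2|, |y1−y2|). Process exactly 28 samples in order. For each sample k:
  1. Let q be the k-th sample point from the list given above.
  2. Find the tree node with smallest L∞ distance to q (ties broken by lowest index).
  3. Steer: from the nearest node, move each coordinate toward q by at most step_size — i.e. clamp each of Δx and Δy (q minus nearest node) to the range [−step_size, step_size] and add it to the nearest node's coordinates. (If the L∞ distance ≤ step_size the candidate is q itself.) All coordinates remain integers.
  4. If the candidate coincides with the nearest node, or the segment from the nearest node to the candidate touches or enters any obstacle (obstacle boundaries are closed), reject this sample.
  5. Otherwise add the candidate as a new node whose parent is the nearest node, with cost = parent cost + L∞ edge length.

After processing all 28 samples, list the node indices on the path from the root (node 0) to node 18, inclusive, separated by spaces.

Path: 0 1 2 3 18

1. q=(17,12) nearest=0 d=15 new=(5,5) → add node 1 parent=0 cost=3
2. q=(2,17) nearest=1 d=12 new=(2,8) → add node 2 parent=1 cost=6
3. q=(0,15) nearest=2 d=7 new=(0,11) → add node 3 parent=2 cost=9
4. q=(0,34) nearest=3 d=23 new=(0,14) → add node 4 parent=3 cost=12
5. q=(16,1) nearest=1 d=11 new=(8,2) → add node 5 parent=1 cost=6
6. q=(17,2) nearest=5 d=9 new=(11,2) → blocked by [11,13]×[0,3], reject
7. q=(7,1) nearest=5 d=1 new=(7,1) → add node 6 parent=5 cost=7
8. q=(16,19) nearest=1 d=14 new=(8,8) → blocked by [6,10]×[5,14], reject
9. q=(14,30) nearest=4 d=16 new=(3,17) → blocked by [1,5]×[17,24], reject
10. q=(9,39) nearest=4 d=25 new=(3,17) → blocked by [1,5]×[17,24], reject
11. q=(16,13) nearest=1 d=11 new=(8,8) → blocked by [6,10]×[5,14], reject
12. q=(5,15) nearest=3 d=5 new=(3,14) → add node 7 parent=3 cost=12
13. q=(17,23) nearest=7 d=14 new=(6,17) → add node 8 parent=7 cost=15
14. q=(13,23) nearest=8 d=7 new=(9,20) → add node 9 parent=8 cost=18
15. q=(15,15) nearest=9 d=6 new=(12,17) → add node 10 parent=9 cost=21
16. q=(12,11) nearest=8 d=6 new=(9,14) → blocked by [6,10]×[5,14], reject
17. q=(10,27) nearest=9 d=7 new=(10,23) → add node 11 parent=9 cost=21
18. q=(14,2) nearest=5 d=6 new=(11,2) → blocked by [11,13]×[0,3], reject
19. q=(4,32) nearest=11 d=9 new=(7,26) → add node 12 parent=11 cost=24
20. q=(4,35) nearest=12 d=9 new=(4,29) → add node 13 parent=12 cost=27
21. q=(7,36) nearest=13 d=7 new=(7,32) → blocked by [3,7]×[30,34], reject
22. q=(6,22) nearest=9 d=3 new=(6,22) → add node 14 parent=9 cost=21
23. q=(8,19) nearest=9 d=1 new=(8,19) → add node 15 parent=9 cost=19
24. q=(7,2) nearest=5 d=1 new=(7,2) → add node 16 parent=5 cost=7
25. q=(1,16) nearest=4 d=2 new=(1,16) → add node 17 parent=4 cost=14
26. q=(2,12) nearest=3 d=2 new=(2,12) → add node 18 parent=3 cost=11
27. q=(4,5) nearest=1 d=1 new=(4,5) → add node 19 parent=1 cost=4
28. q=(9,11) nearest=1 d=6 new=(8,8) → blocked by [6,10]×[5,14], reject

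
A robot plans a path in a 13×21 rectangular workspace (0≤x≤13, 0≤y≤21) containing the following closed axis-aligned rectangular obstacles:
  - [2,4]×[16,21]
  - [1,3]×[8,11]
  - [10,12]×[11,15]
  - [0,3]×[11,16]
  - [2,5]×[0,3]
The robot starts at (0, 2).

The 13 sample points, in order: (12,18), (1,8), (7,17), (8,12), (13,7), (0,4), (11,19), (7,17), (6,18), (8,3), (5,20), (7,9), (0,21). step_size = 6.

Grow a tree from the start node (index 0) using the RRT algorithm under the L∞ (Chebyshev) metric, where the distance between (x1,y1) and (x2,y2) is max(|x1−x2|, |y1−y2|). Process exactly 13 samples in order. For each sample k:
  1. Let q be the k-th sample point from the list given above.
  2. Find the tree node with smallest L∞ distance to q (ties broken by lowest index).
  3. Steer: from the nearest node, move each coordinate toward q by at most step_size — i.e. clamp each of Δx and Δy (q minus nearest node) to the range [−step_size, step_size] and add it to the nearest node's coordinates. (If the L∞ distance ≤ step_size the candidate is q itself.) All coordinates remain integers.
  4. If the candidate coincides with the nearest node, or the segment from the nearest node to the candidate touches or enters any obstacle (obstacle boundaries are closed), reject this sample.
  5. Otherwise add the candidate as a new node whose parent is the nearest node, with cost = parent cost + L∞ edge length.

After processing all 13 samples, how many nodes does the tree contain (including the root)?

1. q=(12,18) nearest=0 d=16 new=(6,8) → add node 1 parent=0 cost=6
2. q=(1,8) nearest=1 d=5 new=(1,8) → blocked by [1,3]×[8,11], reject
3. q=(7,17) nearest=1 d=9 new=(7,14) → add node 2 parent=1 cost=12
4. q=(8,12) nearest=2 d=2 new=(8,12) → add node 3 parent=2 cost=14
5. q=(13,7) nearest=3 d=5 new=(13,7) → add node 4 parent=3 cost=19
6. q=(0,4) nearest=0 d=2 new=(0,4) → add node 5 parent=0 cost=2
7. q=(11,19) nearest=2 d=5 new=(11,19) → add node 6 parent=2 cost=17
8. q=(7,17) nearest=2 d=3 new=(7,17) → add node 7 parent=2 cost=15
9. q=(6,18) nearest=7 d=1 new=(6,18) → add node 8 parent=7 cost=16
10. q=(8,3) nearest=1 d=5 new=(8,3) → add node 9 parent=1 cost=11
11. q=(5,20) nearest=8 d=2 new=(5,20) → add node 10 parent=8 cost=18
12. q=(7,9) nearest=1 d=1 new=(7,9) → add node 11 parent=1 cost=7
13. q=(0,21) nearest=10 d=5 new=(0,21) → blocked by [2,4]×[16,21], reject

Node count: 12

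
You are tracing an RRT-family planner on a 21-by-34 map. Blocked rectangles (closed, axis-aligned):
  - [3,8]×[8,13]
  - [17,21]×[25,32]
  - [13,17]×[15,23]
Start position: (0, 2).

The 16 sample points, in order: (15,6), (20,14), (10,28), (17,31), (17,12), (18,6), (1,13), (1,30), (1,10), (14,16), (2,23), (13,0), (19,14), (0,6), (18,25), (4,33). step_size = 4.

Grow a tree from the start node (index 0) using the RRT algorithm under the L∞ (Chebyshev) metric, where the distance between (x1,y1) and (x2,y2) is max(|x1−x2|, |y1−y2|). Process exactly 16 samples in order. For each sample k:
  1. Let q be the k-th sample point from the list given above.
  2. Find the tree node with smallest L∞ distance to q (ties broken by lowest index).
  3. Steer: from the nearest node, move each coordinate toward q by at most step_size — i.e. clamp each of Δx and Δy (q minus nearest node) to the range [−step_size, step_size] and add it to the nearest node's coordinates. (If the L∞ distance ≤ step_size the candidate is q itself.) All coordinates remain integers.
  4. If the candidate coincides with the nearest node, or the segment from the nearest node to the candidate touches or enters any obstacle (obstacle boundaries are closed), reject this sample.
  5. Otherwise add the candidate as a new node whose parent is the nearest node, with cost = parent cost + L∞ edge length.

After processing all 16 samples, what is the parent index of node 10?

1. q=(15,6) nearest=0 d=15 new=(4,6) → add node 1 parent=0 cost=4
2. q=(20,14) nearest=1 d=16 new=(8,10) → blocked by [3,8]×[8,13], reject
3. q=(10,28) nearest=1 d=22 new=(8,10) → blocked by [3,8]×[8,13], reject
4. q=(17,31) nearest=1 d=25 new=(8,10) → blocked by [3,8]×[8,13], reject
5. q=(17,12) nearest=1 d=13 new=(8,10) → blocked by [3,8]×[8,13], reject
6. q=(18,6) nearest=1 d=14 new=(8,6) → add node 2 parent=1 cost=8
7. q=(1,13) nearest=1 d=7 new=(1,10) → add node 3 parent=1 cost=8
8. q=(1,30) nearest=3 d=20 new=(1,14) → add node 4 parent=3 cost=12
9. q=(1,10) nearest=3 d=0 → coincident, reject
10. q=(14,16) nearest=1 d=10 new=(8,10) → blocked by [3,8]×[8,13], reject
11. q=(2,23) nearest=4 d=9 new=(2,18) → add node 5 parent=4 cost=16
12. q=(13,0) nearest=2 d=6 new=(12,2) → add node 6 parent=2 cost=12
13. q=(19,14) nearest=2 d=11 new=(12,10) → add node 7 parent=2 cost=12
14. q=(0,6) nearest=0 d=4 new=(0,6) → add node 8 parent=0 cost=4
15. q=(18,25) nearest=7 d=15 new=(16,14) → add node 9 parent=7 cost=16
16. q=(4,33) nearest=5 d=15 new=(4,22) → add node 10 parent=5 cost=20

Parent of node 10: 5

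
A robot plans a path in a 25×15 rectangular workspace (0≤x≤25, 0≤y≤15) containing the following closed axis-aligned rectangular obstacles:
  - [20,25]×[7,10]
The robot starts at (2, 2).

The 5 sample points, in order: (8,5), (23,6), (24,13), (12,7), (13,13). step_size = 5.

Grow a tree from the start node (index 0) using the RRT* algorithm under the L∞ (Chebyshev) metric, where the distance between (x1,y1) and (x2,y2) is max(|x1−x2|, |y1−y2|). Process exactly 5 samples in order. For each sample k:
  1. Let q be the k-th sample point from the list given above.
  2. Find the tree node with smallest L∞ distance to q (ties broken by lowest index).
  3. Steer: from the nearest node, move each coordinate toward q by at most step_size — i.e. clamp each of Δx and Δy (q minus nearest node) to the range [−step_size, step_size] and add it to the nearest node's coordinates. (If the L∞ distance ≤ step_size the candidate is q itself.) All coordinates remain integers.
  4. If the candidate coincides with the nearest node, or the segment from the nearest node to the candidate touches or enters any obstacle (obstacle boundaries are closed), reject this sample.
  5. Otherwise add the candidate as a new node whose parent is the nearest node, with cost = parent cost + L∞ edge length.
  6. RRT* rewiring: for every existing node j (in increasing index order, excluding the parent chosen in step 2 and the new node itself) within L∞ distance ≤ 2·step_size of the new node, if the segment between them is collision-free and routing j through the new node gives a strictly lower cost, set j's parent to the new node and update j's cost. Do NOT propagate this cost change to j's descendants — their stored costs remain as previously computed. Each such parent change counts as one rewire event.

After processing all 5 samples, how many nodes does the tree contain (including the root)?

Node count: 6

1. q=(8,5) nearest=0 d=6 new=(7,5) → add node 1 parent=0 cost=5
2. q=(23,6) nearest=1 d=16 new=(12,6) → add node 2 parent=1 cost=10
3. q=(24,13) nearest=2 d=12 new=(17,11) → add node 3 parent=2 cost=15
4. q=(12,7) nearest=2 d=1 new=(12,7) → add node 4 parent=2 cost=11
5. q=(13,13) nearest=3 d=4 new=(13,13) → add node 5 parent=3 cost=19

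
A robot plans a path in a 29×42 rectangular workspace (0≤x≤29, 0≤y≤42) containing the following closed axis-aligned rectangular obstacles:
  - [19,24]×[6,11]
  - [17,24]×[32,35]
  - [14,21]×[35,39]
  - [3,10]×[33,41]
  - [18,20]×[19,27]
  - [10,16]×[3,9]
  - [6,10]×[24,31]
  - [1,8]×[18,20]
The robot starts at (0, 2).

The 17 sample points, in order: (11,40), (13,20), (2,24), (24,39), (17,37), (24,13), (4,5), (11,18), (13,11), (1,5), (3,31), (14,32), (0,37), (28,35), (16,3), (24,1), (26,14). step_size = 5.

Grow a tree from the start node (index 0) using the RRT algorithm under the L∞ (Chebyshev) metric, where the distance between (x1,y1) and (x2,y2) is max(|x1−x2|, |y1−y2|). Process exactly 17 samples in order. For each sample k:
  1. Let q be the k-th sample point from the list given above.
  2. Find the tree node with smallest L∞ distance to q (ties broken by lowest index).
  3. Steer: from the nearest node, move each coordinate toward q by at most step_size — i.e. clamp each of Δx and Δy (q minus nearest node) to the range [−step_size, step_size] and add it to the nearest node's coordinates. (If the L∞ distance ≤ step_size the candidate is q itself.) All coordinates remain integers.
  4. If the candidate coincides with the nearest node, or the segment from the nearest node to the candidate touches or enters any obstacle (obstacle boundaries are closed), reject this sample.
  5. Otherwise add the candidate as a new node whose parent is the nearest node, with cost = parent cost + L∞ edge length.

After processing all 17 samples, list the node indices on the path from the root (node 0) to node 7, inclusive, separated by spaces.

Path: 0 1 2 4 7

1. q=(11,40) nearest=0 d=38 new=(5,7) → add node 1 parent=0 cost=5
2. q=(13,20) nearest=1 d=13 new=(10,12) → add node 2 parent=1 cost=10
3. q=(2,24) nearest=2 d=12 new=(5,17) → add node 3 parent=2 cost=15
4. q=(24,39) nearest=3 d=22 new=(10,22) → blocked by [1,8]×[18,20], reject
5. q=(17,37) nearest=3 d=20 new=(10,22) → blocked by [1,8]×[18,20], reject
6. q=(24,13) nearest=2 d=14 new=(15,13) → add node 4 parent=2 cost=15
7. q=(4,5) nearest=1 d=2 new=(4,5) → add node 5 parent=1 cost=7
8. q=(11,18) nearest=4 d=5 new=(11,18) → add node 6 parent=4 cost=20
9. q=(13,11) nearest=4 d=2 new=(13,11) → add node 7 parent=4 cost=17
10. q=(1,5) nearest=0 d=3 new=(1,5) → add node 8 parent=0 cost=3
11. q=(3,31) nearest=6 d=13 new=(6,23) → add node 9 parent=6 cost=25
12. q=(14,32) nearest=9 d=9 new=(11,28) → blocked by [6,10]×[24,31], reject
13. q=(0,37) nearest=9 d=14 new=(1,28) → add node 10 parent=9 cost=30
14. q=(28,35) nearest=6 d=17 new=(16,23) → add node 11 parent=6 cost=25
15. q=(16,3) nearest=7 d=8 new=(16,6) → blocked by [10,16]×[3,9], reject
16. q=(24,1) nearest=7 d=11 new=(18,6) → blocked by [10,16]×[3,9], reject
17. q=(26,14) nearest=11 d=10 new=(21,18) → blocked by [18,20]×[19,27], reject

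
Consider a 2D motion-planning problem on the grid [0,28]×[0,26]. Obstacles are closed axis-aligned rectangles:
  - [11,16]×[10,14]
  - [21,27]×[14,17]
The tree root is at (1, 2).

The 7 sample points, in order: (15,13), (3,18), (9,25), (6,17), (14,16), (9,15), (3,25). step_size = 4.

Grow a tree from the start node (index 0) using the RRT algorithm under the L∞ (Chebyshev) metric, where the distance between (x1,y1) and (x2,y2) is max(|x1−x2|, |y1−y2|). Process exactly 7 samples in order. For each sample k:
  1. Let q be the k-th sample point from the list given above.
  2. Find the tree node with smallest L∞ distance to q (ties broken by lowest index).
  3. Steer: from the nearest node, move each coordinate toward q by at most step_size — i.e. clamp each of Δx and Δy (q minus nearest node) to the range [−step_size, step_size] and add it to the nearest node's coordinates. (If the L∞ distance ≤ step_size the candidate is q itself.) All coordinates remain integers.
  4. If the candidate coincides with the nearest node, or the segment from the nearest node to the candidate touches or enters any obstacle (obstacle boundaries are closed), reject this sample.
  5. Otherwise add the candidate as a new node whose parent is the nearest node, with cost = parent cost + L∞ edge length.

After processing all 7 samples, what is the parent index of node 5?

1. q=(15,13) nearest=0 d=14 new=(5,6) → add node 1 parent=0 cost=4
2. q=(3,18) nearest=1 d=12 new=(3,10) → add node 2 parent=1 cost=8
3. q=(9,25) nearest=2 d=15 new=(7,14) → add node 3 parent=2 cost=12
4. q=(6,17) nearest=3 d=3 new=(6,17) → add node 4 parent=3 cost=15
5. q=(14,16) nearest=3 d=7 new=(11,16) → add node 5 parent=3 cost=16
6. q=(9,15) nearest=3 d=2 new=(9,15) → add node 6 parent=3 cost=14
7. q=(3,25) nearest=4 d=8 new=(3,21) → add node 7 parent=4 cost=19

Parent of node 5: 3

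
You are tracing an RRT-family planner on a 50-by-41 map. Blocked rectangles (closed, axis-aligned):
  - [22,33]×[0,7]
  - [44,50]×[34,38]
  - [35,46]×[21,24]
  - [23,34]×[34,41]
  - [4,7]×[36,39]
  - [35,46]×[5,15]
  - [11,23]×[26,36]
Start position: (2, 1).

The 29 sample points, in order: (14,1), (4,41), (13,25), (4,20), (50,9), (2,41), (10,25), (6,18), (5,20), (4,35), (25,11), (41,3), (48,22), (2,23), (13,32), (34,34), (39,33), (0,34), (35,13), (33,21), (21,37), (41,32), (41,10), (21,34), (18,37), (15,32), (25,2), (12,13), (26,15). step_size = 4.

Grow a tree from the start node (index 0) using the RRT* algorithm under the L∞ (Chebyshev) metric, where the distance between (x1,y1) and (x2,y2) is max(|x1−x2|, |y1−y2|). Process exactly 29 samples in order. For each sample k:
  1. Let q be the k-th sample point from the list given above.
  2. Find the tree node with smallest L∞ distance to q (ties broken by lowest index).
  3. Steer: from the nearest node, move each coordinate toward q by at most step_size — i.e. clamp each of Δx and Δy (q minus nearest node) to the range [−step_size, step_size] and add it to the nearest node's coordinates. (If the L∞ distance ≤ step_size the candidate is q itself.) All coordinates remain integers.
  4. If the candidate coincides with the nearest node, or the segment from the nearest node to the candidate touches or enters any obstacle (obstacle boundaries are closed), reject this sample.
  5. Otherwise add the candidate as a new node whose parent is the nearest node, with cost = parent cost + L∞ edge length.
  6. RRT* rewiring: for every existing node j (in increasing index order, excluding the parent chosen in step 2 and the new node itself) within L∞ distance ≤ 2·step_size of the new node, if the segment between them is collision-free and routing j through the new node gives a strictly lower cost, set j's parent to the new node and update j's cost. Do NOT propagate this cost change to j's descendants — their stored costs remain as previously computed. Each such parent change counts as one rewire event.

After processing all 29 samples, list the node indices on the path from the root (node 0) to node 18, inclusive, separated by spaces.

1. q=(14,1) nearest=0 d=12 new=(6,1) → add node 1 parent=0 cost=4
2. q=(4,41) nearest=0 d=40 new=(4,5) → add node 2 parent=0 cost=4
3. q=(13,25) nearest=2 d=20 new=(8,9) → add node 3 parent=2 cost=8
4. q=(4,20) nearest=3 d=11 new=(4,13) → add node 4 parent=3 cost=12
5. q=(50,9) nearest=3 d=42 new=(12,9) → add node 5 parent=3 cost=12
6. q=(2,41) nearest=4 d=28 new=(2,17) → add node 6 parent=4 cost=16
7. q=(10,25) nearest=6 d=8 new=(6,21) → add node 7 parent=6 cost=20
8. q=(6,18) nearest=7 d=3 new=(6,18) → add node 8 parent=7 cost=23
9. q=(5,20) nearest=7 d=1 new=(5,20) → add node 9 parent=7 cost=21
10. q=(4,35) nearest=7 d=14 new=(4,25) → add node 10 parent=7 cost=24
11. q=(25,11) nearest=5 d=13 new=(16,11) → add node 11 parent=5 cost=16
12. q=(41,3) nearest=11 d=25 new=(20,7) → add node 12 parent=11 cost=20
13. q=(48,22) nearest=12 d=28 new=(24,11) → add node 13 parent=12 cost=24
14. q=(2,23) nearest=10 d=2 new=(2,23) → add node 14 parent=10 cost=26
15. q=(13,32) nearest=10 d=9 new=(8,29) → add node 15 parent=10 cost=28
16. q=(34,34) nearest=11 d=23 new=(20,15) → add node 16 parent=11 cost=20
17. q=(39,33) nearest=16 d=19 new=(24,19) → add node 17 parent=16 cost=24
18. q=(0,34) nearest=15 d=8 new=(4,33) → add node 18 parent=15 cost=32
19. q=(35,13) nearest=13 d=11 new=(28,13) → add node 19 parent=13 cost=28
20. q=(33,21) nearest=19 d=8 new=(32,17) → add node 20 parent=19 cost=32
21. q=(21,37) nearest=15 d=13 new=(12,33) → blocked by [11,23]×[26,36], reject
22. q=(41,32) nearest=20 d=15 new=(36,21) → blocked by [35,46]×[21,24], reject
23. q=(41,10) nearest=20 d=9 new=(36,13) → blocked by [35,46]×[5,15], reject
24. q=(21,34) nearest=15 d=13 new=(12,33) → blocked by [11,23]×[26,36], reject
25. q=(18,37) nearest=15 d=10 new=(12,33) → blocked by [11,23]×[26,36], reject
26. q=(15,32) nearest=15 d=7 new=(12,32) → blocked by [11,23]×[26,36], reject
27. q=(25,2) nearest=12 d=5 new=(24,3) → blocked by [22,33]×[0,7], reject
28. q=(12,13) nearest=3 d=4 new=(12,13) → add node 21 parent=3 cost=12; rewire 8→21 (18<23); rewire 9→21 (19<21)
29. q=(26,15) nearest=19 d=2 new=(26,15) → add node 22 parent=19 cost=30

Path: 0 2 3 4 6 7 10 15 18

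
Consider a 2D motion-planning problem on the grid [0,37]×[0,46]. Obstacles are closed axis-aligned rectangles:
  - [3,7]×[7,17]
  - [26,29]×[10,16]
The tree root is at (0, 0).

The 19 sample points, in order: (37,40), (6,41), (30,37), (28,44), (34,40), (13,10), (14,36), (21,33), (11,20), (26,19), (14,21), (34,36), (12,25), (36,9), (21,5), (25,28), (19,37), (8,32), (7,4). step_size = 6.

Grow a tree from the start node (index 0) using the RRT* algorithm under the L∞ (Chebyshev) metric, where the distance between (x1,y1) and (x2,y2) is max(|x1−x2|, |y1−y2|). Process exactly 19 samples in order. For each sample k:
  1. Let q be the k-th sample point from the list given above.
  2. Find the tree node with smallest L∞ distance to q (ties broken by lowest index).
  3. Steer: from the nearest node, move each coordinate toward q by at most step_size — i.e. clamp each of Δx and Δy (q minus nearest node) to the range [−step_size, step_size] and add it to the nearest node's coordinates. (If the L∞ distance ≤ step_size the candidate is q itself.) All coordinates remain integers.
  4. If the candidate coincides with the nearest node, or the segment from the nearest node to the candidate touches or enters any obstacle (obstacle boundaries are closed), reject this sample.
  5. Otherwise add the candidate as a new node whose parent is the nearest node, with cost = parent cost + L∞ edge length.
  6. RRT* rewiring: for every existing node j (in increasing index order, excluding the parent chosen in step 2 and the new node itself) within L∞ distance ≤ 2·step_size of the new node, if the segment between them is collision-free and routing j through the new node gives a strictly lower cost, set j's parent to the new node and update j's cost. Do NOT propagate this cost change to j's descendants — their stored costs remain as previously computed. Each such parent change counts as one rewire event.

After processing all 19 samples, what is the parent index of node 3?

Parent of node 3: 2

1. q=(37,40) nearest=0 d=40 new=(6,6) → add node 1 parent=0 cost=6
2. q=(6,41) nearest=1 d=35 new=(6,12) → blocked by [3,7]×[7,17], reject
3. q=(30,37) nearest=1 d=31 new=(12,12) → blocked by [3,7]×[7,17], reject
4. q=(28,44) nearest=1 d=38 new=(12,12) → blocked by [3,7]×[7,17], reject
5. q=(34,40) nearest=1 d=34 new=(12,12) → blocked by [3,7]×[7,17], reject
6. q=(13,10) nearest=1 d=7 new=(12,10) → add node 2 parent=1 cost=12
7. q=(14,36) nearest=2 d=26 new=(14,16) → add node 3 parent=2 cost=18
8. q=(21,33) nearest=3 d=17 new=(20,22) → add node 4 parent=3 cost=24
9. q=(11,20) nearest=3 d=4 new=(11,20) → add node 5 parent=3 cost=22
10. q=(26,19) nearest=4 d=6 new=(26,19) → add node 6 parent=4 cost=30
11. q=(14,21) nearest=5 d=3 new=(14,21) → add node 7 parent=5 cost=25
12. q=(34,36) nearest=4 d=14 new=(26,28) → add node 8 parent=4 cost=30
13. q=(12,25) nearest=7 d=4 new=(12,25) → add node 9 parent=7 cost=29
14. q=(36,9) nearest=6 d=10 new=(32,13) → blocked by [26,29]×[10,16], reject
15. q=(21,5) nearest=2 d=9 new=(18,5) → add node 10 parent=2 cost=18
16. q=(25,28) nearest=8 d=1 new=(25,28) → add node 11 parent=8 cost=31
17. q=(19,37) nearest=8 d=9 new=(20,34) → add node 12 parent=8 cost=36
18. q=(8,32) nearest=9 d=7 new=(8,31) → add node 13 parent=9 cost=35
19. q=(7,4) nearest=1 d=2 new=(7,4) → add node 14 parent=1 cost=8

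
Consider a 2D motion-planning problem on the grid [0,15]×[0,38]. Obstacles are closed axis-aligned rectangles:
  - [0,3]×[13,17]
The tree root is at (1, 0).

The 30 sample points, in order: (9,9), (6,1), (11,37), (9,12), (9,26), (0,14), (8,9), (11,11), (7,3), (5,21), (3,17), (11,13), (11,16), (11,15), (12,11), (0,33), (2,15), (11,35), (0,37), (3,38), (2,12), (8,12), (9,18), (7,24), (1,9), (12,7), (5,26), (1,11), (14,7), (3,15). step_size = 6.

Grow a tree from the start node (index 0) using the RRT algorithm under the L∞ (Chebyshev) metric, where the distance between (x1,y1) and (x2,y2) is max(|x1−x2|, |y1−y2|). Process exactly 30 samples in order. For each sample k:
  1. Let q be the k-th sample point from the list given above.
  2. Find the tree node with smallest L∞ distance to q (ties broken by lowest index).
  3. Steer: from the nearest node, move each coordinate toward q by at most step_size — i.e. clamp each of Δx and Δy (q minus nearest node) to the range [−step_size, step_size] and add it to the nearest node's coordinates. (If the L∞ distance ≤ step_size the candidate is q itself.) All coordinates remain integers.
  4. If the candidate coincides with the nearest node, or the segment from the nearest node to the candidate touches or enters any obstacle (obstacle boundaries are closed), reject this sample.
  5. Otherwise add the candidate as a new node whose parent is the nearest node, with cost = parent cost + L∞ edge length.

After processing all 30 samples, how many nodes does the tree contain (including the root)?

1. q=(9,9) nearest=0 d=9 new=(7,6) → add node 1 parent=0 cost=6
2. q=(6,1) nearest=0 d=5 new=(6,1) → add node 2 parent=0 cost=5
3. q=(11,37) nearest=1 d=31 new=(11,12) → add node 3 parent=1 cost=12
4. q=(9,12) nearest=3 d=2 new=(9,12) → add node 4 parent=3 cost=14
5. q=(9,26) nearest=3 d=14 new=(9,18) → add node 5 parent=3 cost=18
6. q=(0,14) nearest=1 d=8 new=(1,12) → add node 6 parent=1 cost=12
7. q=(8,9) nearest=1 d=3 new=(8,9) → add node 7 parent=1 cost=9
8. q=(11,11) nearest=3 d=1 new=(11,11) → add node 8 parent=3 cost=13
9. q=(7,3) nearest=2 d=2 new=(7,3) → add node 9 parent=2 cost=7
10. q=(5,21) nearest=5 d=4 new=(5,21) → add node 10 parent=5 cost=22
11. q=(3,17) nearest=10 d=4 new=(3,17) → blocked by [0,3]×[13,17], reject
12. q=(11,13) nearest=3 d=1 new=(11,13) → add node 11 parent=3 cost=13
13. q=(11,16) nearest=5 d=2 new=(11,16) → add node 12 parent=5 cost=20
14. q=(11,15) nearest=12 d=1 new=(11,15) → add node 13 parent=12 cost=21
15. q=(12,11) nearest=3 d=1 new=(12,11) → add node 14 parent=3 cost=13
16. q=(0,33) nearest=10 d=12 new=(0,27) → add node 15 parent=10 cost=28
17. q=(2,15) nearest=6 d=3 new=(2,15) → blocked by [0,3]×[13,17], reject
18. q=(11,35) nearest=15 d=11 new=(6,33) → add node 16 parent=15 cost=34
19. q=(0,37) nearest=16 d=6 new=(0,37) → add node 17 parent=16 cost=40
20. q=(3,38) nearest=17 d=3 new=(3,38) → add node 18 parent=17 cost=43
21. q=(2,12) nearest=6 d=1 new=(2,12) → add node 19 parent=6 cost=13
22. q=(8,12) nearest=4 d=1 new=(8,12) → add node 20 parent=4 cost=15
23. q=(9,18) nearest=5 d=0 → coincident, reject
24. q=(7,24) nearest=10 d=3 new=(7,24) → add node 21 parent=10 cost=25
25. q=(1,9) nearest=6 d=3 new=(1,9) → add node 22 parent=6 cost=15
26. q=(12,7) nearest=7 d=4 new=(12,7) → add node 23 parent=7 cost=13
27. q=(5,26) nearest=21 d=2 new=(5,26) → add node 24 parent=21 cost=27
28. q=(1,11) nearest=6 d=1 new=(1,11) → add node 25 parent=6 cost=13
29. q=(14,7) nearest=23 d=2 new=(14,7) → add node 26 parent=23 cost=15
30. q=(3,15) nearest=6 d=3 new=(3,15) → blocked by [0,3]×[13,17], reject

Node count: 27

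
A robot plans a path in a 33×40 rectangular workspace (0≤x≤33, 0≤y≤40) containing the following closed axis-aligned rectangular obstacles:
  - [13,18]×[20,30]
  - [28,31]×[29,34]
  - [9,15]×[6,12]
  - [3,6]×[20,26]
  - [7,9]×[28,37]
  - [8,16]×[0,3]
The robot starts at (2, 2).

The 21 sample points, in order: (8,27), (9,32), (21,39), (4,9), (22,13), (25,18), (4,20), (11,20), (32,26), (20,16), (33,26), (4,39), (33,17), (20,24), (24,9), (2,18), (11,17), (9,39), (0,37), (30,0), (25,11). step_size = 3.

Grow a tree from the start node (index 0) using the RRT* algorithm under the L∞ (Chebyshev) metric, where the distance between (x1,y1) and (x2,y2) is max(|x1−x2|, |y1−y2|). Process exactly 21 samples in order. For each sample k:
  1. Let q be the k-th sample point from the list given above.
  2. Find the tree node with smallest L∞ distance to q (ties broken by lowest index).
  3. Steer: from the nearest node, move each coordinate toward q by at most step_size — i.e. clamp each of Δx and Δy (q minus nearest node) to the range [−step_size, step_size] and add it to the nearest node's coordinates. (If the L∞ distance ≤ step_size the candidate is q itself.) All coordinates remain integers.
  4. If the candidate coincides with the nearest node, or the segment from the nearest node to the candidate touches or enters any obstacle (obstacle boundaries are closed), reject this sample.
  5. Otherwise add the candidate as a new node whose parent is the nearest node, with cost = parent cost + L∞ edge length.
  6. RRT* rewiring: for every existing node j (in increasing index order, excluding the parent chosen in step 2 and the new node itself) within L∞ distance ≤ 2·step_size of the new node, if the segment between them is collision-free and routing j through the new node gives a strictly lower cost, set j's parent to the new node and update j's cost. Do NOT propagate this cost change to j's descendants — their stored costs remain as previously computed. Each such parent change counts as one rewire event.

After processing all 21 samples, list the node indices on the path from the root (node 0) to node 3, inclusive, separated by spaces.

Path: 0 1 3

1. q=(8,27) nearest=0 d=25 new=(5,5) → add node 1 parent=0 cost=3
2. q=(9,32) nearest=1 d=27 new=(8,8) → add node 2 parent=1 cost=6
3. q=(21,39) nearest=2 d=31 new=(11,11) → blocked by [9,15]×[6,12], reject
4. q=(4,9) nearest=1 d=4 new=(4,8) → add node 3 parent=1 cost=6
5. q=(22,13) nearest=2 d=14 new=(11,11) → blocked by [9,15]×[6,12], reject
6. q=(25,18) nearest=2 d=17 new=(11,11) → blocked by [9,15]×[6,12], reject
7. q=(4,20) nearest=2 d=12 new=(5,11) → add node 4 parent=2 cost=9
8. q=(11,20) nearest=4 d=9 new=(8,14) → add node 5 parent=4 cost=12
9. q=(32,26) nearest=2 d=24 new=(11,11) → blocked by [9,15]×[6,12], reject
10. q=(20,16) nearest=2 d=12 new=(11,11) → blocked by [9,15]×[6,12], reject
11. q=(33,26) nearest=2 d=25 new=(11,11) → blocked by [9,15]×[6,12], reject
12. q=(4,39) nearest=5 d=25 new=(5,17) → add node 6 parent=5 cost=15
13. q=(33,17) nearest=2 d=25 new=(11,11) → blocked by [9,15]×[6,12], reject
14. q=(20,24) nearest=5 d=12 new=(11,17) → add node 7 parent=5 cost=15
15. q=(24,9) nearest=7 d=13 new=(14,14) → add node 8 parent=7 cost=18
16. q=(2,18) nearest=6 d=3 new=(2,18) → add node 9 parent=6 cost=18
17. q=(11,17) nearest=7 d=0 → coincident, reject
18. q=(9,39) nearest=9 d=21 new=(5,21) → blocked by [3,6]×[20,26], reject
19. q=(0,37) nearest=9 d=19 new=(0,21) → add node 10 parent=9 cost=21
20. q=(30,0) nearest=8 d=16 new=(17,11) → add node 11 parent=8 cost=21
21. q=(25,11) nearest=11 d=8 new=(20,11) → add node 12 parent=11 cost=24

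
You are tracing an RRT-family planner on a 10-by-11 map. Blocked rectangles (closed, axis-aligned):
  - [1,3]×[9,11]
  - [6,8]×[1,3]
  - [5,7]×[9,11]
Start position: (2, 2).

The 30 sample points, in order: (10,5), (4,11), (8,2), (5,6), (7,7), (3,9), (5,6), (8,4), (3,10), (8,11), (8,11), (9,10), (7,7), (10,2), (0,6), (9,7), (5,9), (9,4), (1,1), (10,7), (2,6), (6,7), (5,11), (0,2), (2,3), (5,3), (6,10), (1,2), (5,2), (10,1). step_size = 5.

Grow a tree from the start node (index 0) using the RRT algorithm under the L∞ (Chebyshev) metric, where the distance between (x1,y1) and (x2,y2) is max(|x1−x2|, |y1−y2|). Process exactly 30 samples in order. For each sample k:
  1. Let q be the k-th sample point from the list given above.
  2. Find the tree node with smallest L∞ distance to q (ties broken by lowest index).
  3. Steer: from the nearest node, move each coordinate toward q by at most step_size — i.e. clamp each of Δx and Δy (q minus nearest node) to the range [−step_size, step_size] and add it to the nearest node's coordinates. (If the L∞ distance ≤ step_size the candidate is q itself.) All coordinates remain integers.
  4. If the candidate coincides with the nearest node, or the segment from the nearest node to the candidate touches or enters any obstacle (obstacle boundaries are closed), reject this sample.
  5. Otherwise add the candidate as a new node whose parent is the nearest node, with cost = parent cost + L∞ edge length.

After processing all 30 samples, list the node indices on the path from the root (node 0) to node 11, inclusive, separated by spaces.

1. q=(10,5) nearest=0 d=8 new=(7,5) → add node 1 parent=0 cost=5
2. q=(4,11) nearest=1 d=6 new=(4,10) → add node 2 parent=1 cost=10
3. q=(8,2) nearest=1 d=3 new=(8,2) → blocked by [6,8]×[1,3], reject
4. q=(5,6) nearest=1 d=2 new=(5,6) → add node 3 parent=1 cost=7
5. q=(7,7) nearest=1 d=2 new=(7,7) → add node 4 parent=1 cost=7
6. q=(3,9) nearest=2 d=1 new=(3,9) → blocked by [1,3]×[9,11], reject
7. q=(5,6) nearest=3 d=0 → coincident, reject
8. q=(8,4) nearest=1 d=1 new=(8,4) → add node 5 parent=1 cost=6
9. q=(3,10) nearest=2 d=1 new=(3,10) → blocked by [1,3]×[9,11], reject
10. q=(8,11) nearest=2 d=4 new=(8,11) → blocked by [5,7]×[9,11], reject
11. q=(8,11) nearest=2 d=4 new=(8,11) → blocked by [5,7]×[9,11], reject
12. q=(9,10) nearest=4 d=3 new=(9,10) → add node 6 parent=4 cost=10
13. q=(7,7) nearest=4 d=0 → coincident, reject
14. q=(10,2) nearest=5 d=2 new=(10,2) → add node 7 parent=5 cost=8
15. q=(0,6) nearest=0 d=4 new=(0,6) → add node 8 parent=0 cost=4
16. q=(9,7) nearest=1 d=2 new=(9,7) → add node 9 parent=1 cost=7
17. q=(5,9) nearest=2 d=1 new=(5,9) → blocked by [5,7]×[9,11], reject
18. q=(9,4) nearest=5 d=1 new=(9,4) → add node 10 parent=5 cost=7
19. q=(1,1) nearest=0 d=1 new=(1,1) → add node 11 parent=0 cost=1
20. q=(10,7) nearest=9 d=1 new=(10,7) → add node 12 parent=9 cost=8
21. q=(2,6) nearest=8 d=2 new=(2,6) → add node 13 parent=8 cost=6
22. q=(6,7) nearest=3 d=1 new=(6,7) → add node 14 parent=3 cost=8
23. q=(5,11) nearest=2 d=1 new=(5,11) → blocked by [5,7]×[9,11], reject
24. q=(0,2) nearest=11 d=1 new=(0,2) → add node 15 parent=11 cost=2
25. q=(2,3) nearest=0 d=1 new=(2,3) → add node 16 parent=0 cost=1
26. q=(5,3) nearest=1 d=2 new=(5,3) → add node 17 parent=1 cost=7
27. q=(6,10) nearest=2 d=2 new=(6,10) → blocked by [5,7]×[9,11], reject
28. q=(1,2) nearest=0 d=1 new=(1,2) → add node 18 parent=0 cost=1
29. q=(5,2) nearest=17 d=1 new=(5,2) → add node 19 parent=17 cost=8
30. q=(10,1) nearest=7 d=1 new=(10,1) → add node 20 parent=7 cost=9

Path: 0 11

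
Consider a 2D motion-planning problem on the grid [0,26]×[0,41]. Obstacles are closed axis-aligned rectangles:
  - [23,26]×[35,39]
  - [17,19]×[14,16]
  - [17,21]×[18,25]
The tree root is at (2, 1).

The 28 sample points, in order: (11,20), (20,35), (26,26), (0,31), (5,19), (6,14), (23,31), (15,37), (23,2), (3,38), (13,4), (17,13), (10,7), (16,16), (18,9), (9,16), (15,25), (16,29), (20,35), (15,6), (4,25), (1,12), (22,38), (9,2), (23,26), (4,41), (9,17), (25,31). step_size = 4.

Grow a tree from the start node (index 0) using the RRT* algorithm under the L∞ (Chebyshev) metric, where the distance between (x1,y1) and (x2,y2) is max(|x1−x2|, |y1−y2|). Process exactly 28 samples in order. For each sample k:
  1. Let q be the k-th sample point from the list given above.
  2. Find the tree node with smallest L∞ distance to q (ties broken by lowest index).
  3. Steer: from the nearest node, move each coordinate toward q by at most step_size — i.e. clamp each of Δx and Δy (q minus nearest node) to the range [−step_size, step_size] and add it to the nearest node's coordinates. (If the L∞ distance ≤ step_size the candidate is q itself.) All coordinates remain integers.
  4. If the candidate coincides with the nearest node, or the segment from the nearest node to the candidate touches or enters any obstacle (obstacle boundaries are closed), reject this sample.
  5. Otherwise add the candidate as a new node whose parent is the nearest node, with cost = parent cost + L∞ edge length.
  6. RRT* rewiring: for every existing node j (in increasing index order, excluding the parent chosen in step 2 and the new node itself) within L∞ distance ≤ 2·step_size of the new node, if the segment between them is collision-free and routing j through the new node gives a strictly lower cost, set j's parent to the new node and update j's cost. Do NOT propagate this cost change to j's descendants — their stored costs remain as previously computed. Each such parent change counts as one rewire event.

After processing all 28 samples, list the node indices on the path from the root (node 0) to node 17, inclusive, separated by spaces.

1. q=(11,20) nearest=0 d=19 new=(6,5) → add node 1 parent=0 cost=4
2. q=(20,35) nearest=1 d=30 new=(10,9) → add node 2 parent=1 cost=8
3. q=(26,26) nearest=2 d=17 new=(14,13) → add node 3 parent=2 cost=12
4. q=(0,31) nearest=3 d=18 new=(10,17) → add node 4 parent=3 cost=16
5. q=(5,19) nearest=4 d=5 new=(6,19) → add node 5 parent=4 cost=20
6. q=(6,14) nearest=4 d=4 new=(6,14) → add node 6 parent=4 cost=20
7. q=(23,31) nearest=4 d=14 new=(14,21) → add node 7 parent=4 cost=20
8. q=(15,37) nearest=7 d=16 new=(15,25) → add node 8 parent=7 cost=24
9. q=(23,2) nearest=3 d=11 new=(18,9) → add node 9 parent=3 cost=16
10. q=(3,38) nearest=8 d=13 new=(11,29) → add node 10 parent=8 cost=28
11. q=(13,4) nearest=2 d=5 new=(13,5) → add node 11 parent=2 cost=12
12. q=(17,13) nearest=3 d=3 new=(17,13) → add node 12 parent=3 cost=15
13. q=(10,7) nearest=2 d=2 new=(10,7) → add node 13 parent=2 cost=10; rewire 6→13 (17<20)
14. q=(16,16) nearest=3 d=3 new=(16,16) → add node 14 parent=3 cost=15
15. q=(18,9) nearest=9 d=0 → coincident, reject
16. q=(9,16) nearest=4 d=1 new=(9,16) → add node 15 parent=4 cost=17
17. q=(15,25) nearest=8 d=0 → coincident, reject
18. q=(16,29) nearest=8 d=4 new=(16,29) → add node 16 parent=8 cost=28
19. q=(20,35) nearest=16 d=6 new=(20,33) → add node 17 parent=16 cost=32
20. q=(15,6) nearest=11 d=2 new=(15,6) → add node 18 parent=11 cost=14
21. q=(4,25) nearest=5 d=6 new=(4,23) → add node 19 parent=5 cost=24
22. q=(1,12) nearest=6 d=5 new=(2,12) → add node 20 parent=6 cost=21
23. q=(22,38) nearest=17 d=5 new=(22,37) → add node 21 parent=17 cost=36
24. q=(9,2) nearest=1 d=3 new=(9,2) → add node 22 parent=1 cost=7; rewire 11→22 (11<12); rewire 18→22 (13<14)
25. q=(23,26) nearest=16 d=7 new=(20,26) → add node 23 parent=16 cost=32
26. q=(4,41) nearest=10 d=12 new=(7,33) → add node 24 parent=10 cost=32
27. q=(9,17) nearest=4 d=1 new=(9,17) → add node 25 parent=4 cost=17; rewire 19→25 (23<24)
28. q=(25,31) nearest=17 d=5 new=(24,31) → add node 26 parent=17 cost=36

Path: 0 1 2 3 4 7 8 16 17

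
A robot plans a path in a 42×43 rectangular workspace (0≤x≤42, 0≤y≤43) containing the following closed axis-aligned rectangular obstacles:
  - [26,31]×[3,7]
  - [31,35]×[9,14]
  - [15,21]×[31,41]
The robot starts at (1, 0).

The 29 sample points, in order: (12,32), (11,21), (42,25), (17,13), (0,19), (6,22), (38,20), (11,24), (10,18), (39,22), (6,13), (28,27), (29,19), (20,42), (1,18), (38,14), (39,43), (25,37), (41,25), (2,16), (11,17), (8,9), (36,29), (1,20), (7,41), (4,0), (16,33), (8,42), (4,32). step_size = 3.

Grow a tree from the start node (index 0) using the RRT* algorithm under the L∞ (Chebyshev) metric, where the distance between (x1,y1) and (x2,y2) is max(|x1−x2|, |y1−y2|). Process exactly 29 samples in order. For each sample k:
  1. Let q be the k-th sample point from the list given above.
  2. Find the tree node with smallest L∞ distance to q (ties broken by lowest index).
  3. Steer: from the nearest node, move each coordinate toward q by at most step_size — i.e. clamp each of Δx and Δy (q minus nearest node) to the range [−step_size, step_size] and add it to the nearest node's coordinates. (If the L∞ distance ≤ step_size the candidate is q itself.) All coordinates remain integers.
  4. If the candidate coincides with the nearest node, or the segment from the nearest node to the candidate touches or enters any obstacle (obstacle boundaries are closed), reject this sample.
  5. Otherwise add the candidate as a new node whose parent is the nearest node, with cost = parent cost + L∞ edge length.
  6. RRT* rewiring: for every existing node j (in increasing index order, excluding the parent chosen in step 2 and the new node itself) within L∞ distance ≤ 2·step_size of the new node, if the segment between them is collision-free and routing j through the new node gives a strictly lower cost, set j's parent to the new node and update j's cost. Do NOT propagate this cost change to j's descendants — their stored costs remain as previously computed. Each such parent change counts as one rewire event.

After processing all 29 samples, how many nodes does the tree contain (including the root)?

1. q=(12,32) nearest=0 d=32 new=(4,3) → add node 1 parent=0 cost=3
2. q=(11,21) nearest=1 d=18 new=(7,6) → add node 2 parent=1 cost=6
3. q=(42,25) nearest=2 d=35 new=(10,9) → add node 3 parent=2 cost=9
4. q=(17,13) nearest=3 d=7 new=(13,12) → add node 4 parent=3 cost=12
5. q=(0,19) nearest=3 d=10 new=(7,12) → add node 5 parent=3 cost=12
6. q=(6,22) nearest=4 d=10 new=(10,15) → add node 6 parent=4 cost=15
7. q=(38,20) nearest=4 d=25 new=(16,15) → add node 7 parent=4 cost=15
8. q=(11,24) nearest=6 d=9 new=(11,18) → add node 8 parent=6 cost=18
9. q=(10,18) nearest=8 d=1 new=(10,18) → add node 9 parent=8 cost=19
10. q=(39,22) nearest=7 d=23 new=(19,18) → add node 10 parent=7 cost=18
11. q=(6,13) nearest=5 d=1 new=(6,13) → add node 11 parent=5 cost=13; rewire 9→11 (18<19)
12. q=(28,27) nearest=10 d=9 new=(22,21) → add node 12 parent=10 cost=21
13. q=(29,19) nearest=12 d=7 new=(25,19) → add node 13 parent=12 cost=24
14. q=(20,42) nearest=12 d=21 new=(20,24) → add node 14 parent=12 cost=24
15. q=(1,18) nearest=11 d=5 new=(3,16) → add node 15 parent=11 cost=16
16. q=(38,14) nearest=13 d=13 new=(28,16) → add node 16 parent=13 cost=27
17. q=(39,43) nearest=14 d=19 new=(23,27) → add node 17 parent=14 cost=27
18. q=(25,37) nearest=17 d=10 new=(25,30) → add node 18 parent=17 cost=30
19. q=(41,25) nearest=16 d=13 new=(31,19) → add node 19 parent=16 cost=30
20. q=(2,16) nearest=15 d=1 new=(2,16) → add node 20 parent=15 cost=17
21. q=(11,17) nearest=8 d=1 new=(11,17) → add node 21 parent=8 cost=19
22. q=(8,9) nearest=3 d=2 new=(8,9) → add node 22 parent=3 cost=11
23. q=(36,29) nearest=19 d=10 new=(34,22) → add node 23 parent=19 cost=33
24. q=(1,20) nearest=15 d=4 new=(1,19) → add node 24 parent=15 cost=19
25. q=(7,41) nearest=17 d=16 new=(20,30) → add node 25 parent=17 cost=30
26. q=(4,0) nearest=0 d=3 new=(4,0) → add node 26 parent=0 cost=3
27. q=(16,33) nearest=25 d=4 new=(17,33) → blocked by [15,21]×[31,41], reject
28. q=(8,42) nearest=25 d=12 new=(17,33) → blocked by [15,21]×[31,41], reject
29. q=(4,32) nearest=24 d=13 new=(4,22) → add node 27 parent=24 cost=22

Node count: 28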